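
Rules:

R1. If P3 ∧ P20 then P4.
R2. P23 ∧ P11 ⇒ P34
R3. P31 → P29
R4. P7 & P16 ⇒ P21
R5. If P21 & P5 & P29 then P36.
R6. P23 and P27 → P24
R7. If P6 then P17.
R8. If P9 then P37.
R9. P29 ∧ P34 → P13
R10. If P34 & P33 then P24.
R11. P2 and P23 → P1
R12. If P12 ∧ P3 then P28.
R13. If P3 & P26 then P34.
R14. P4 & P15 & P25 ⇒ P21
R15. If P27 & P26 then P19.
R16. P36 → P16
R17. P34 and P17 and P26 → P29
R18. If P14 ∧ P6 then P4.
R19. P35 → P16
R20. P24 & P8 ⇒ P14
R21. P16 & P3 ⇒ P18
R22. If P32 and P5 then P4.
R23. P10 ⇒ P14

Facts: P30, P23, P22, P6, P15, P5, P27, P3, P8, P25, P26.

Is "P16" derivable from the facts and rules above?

P24  (by R6: P23, P27)
P17  (by R7: P6)
P34  (by R13: P3, P26)
P29  (by R17: P34, P17, P26)
P14  (by R20: P24, P8)
P4  (by R18: P14, P6)
P21  (by R14: P4, P15, P25)
P36  (by R5: P21, P5, P29)
P16  (by R16: P36)

Yes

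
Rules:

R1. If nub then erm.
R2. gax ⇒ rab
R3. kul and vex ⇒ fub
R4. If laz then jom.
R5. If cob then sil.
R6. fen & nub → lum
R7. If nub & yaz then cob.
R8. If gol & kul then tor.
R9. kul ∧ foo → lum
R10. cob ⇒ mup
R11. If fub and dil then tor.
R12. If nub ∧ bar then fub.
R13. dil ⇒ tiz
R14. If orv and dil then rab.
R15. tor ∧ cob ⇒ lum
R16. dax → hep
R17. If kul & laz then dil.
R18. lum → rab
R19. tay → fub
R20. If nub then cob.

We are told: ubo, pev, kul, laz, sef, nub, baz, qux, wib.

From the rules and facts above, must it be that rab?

Forward chaining from the given facts derives: erm, jom, dil, cob, sil, mup, tiz.
Rules concluding rab: R2 needs gax; R14 needs orv; R18 needs lum — none of these are established.

No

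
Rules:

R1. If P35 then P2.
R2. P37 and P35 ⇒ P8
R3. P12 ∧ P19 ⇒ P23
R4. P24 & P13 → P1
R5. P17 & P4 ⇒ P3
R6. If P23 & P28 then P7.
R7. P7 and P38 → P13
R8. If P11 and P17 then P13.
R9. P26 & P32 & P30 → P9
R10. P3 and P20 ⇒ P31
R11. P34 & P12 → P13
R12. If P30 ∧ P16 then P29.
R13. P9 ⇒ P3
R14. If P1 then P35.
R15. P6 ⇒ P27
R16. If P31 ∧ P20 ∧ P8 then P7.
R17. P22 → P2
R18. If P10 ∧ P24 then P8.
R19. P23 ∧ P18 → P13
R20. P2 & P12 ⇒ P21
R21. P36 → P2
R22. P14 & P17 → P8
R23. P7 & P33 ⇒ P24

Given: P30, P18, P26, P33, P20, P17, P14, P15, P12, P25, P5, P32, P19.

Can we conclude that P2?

P23  (by R3: P12, P19)
P9  (by R9: P26, P32, P30)
P3  (by R13: P9)
P13  (by R19: P23, P18)
P8  (by R22: P14, P17)
P31  (by R10: P3, P20)
P7  (by R16: P31, P20, P8)
P24  (by R23: P7, P33)
P1  (by R4: P24, P13)
P35  (by R14: P1)
P2  (by R1: P35)

Yes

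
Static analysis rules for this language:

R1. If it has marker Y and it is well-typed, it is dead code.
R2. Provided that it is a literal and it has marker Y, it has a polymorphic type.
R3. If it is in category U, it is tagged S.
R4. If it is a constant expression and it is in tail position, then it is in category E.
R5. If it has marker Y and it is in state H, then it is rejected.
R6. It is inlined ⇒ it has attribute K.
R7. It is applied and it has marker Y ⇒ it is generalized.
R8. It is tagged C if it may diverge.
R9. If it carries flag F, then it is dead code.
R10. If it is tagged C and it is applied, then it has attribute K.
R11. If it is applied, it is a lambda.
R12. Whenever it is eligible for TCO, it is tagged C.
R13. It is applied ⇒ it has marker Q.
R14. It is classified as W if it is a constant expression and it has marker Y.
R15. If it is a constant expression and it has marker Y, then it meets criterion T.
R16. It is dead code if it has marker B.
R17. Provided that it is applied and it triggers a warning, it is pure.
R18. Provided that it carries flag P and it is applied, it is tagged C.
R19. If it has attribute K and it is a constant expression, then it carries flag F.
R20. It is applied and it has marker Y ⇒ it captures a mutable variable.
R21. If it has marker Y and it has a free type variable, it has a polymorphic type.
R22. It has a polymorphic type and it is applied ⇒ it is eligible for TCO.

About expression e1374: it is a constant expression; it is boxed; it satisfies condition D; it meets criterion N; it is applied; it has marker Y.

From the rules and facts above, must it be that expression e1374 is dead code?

No

Forward chaining from the given facts derives: is generalized, is a lambda, has marker Q, is classified as W, meets criterion T, captures a mutable variable.
Rules concluding "it is dead code": R1 needs "it is well-typed"; R9 needs "it carries flag F"; R16 needs "it has marker B" — none of these are established.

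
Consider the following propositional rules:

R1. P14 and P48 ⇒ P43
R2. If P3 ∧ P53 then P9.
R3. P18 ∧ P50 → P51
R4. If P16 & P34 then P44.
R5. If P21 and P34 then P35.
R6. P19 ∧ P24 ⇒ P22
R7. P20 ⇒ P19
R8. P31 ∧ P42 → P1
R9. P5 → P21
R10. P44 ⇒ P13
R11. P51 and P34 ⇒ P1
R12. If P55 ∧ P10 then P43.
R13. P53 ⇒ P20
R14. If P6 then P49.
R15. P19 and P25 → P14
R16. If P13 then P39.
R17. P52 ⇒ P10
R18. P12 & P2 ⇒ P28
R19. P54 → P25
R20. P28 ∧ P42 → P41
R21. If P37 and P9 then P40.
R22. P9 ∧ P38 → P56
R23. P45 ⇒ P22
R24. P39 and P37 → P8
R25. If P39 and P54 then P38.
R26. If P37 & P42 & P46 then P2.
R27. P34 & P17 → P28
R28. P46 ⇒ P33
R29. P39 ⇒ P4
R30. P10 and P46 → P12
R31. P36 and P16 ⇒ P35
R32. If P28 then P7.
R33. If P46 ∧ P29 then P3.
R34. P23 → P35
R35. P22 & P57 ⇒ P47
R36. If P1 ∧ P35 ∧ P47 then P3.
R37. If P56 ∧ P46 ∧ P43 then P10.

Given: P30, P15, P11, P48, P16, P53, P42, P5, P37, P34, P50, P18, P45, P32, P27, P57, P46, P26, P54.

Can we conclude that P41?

Yes

P51  (by R3: P18, P50)
P44  (by R4: P16, P34)
P21  (by R9: P5)
P13  (by R10: P44)
P1  (by R11: P51, P34)
P20  (by R13: P53)
P39  (by R16: P13)
P25  (by R19: P54)
P22  (by R23: P45)
P38  (by R25: P39, P54)
P2  (by R26: P37, P42, P46)
P47  (by R35: P22, P57)
P35  (by R5: P21, P34)
P19  (by R7: P20)
P14  (by R15: P19, P25)
P3  (by R36: P1, P35, P47)
P43  (by R1: P14, P48)
P9  (by R2: P3, P53)
P56  (by R22: P9, P38)
P10  (by R37: P56, P46, P43)
P12  (by R30: P10, P46)
P28  (by R18: P12, P2)
P41  (by R20: P28, P42)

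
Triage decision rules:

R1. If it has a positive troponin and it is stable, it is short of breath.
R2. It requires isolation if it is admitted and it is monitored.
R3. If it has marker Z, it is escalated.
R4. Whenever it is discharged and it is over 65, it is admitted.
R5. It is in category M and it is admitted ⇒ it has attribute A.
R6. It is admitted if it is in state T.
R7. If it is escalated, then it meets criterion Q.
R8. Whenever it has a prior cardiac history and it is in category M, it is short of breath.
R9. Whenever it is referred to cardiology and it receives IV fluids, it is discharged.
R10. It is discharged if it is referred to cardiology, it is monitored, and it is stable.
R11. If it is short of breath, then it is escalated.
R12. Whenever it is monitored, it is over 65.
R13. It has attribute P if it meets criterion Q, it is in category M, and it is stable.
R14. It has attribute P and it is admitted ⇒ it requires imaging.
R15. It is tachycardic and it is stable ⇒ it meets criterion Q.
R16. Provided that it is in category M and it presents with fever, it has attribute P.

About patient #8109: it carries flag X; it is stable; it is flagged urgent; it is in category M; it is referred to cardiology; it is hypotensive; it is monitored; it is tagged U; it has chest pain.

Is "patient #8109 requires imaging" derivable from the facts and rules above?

Forward chaining from the given facts derives: is discharged, is over 65, is admitted, has attribute A, requires isolation.
The only rule concluding "it requires imaging" is R14, which needs "it has attribute P"; that is never established.

No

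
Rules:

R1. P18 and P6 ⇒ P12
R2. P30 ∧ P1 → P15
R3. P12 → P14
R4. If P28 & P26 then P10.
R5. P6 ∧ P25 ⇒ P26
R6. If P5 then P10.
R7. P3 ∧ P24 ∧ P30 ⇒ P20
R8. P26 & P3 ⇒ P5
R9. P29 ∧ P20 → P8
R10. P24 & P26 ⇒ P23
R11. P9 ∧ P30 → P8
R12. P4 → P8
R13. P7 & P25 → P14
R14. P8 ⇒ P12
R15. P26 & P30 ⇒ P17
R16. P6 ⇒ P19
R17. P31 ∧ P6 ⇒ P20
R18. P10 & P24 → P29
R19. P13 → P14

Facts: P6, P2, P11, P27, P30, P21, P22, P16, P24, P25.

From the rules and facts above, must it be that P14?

No

Forward chaining from the given facts derives: P26, P23, P17, P19.
Rules concluding P14: R3 needs P12; R13 needs P7; R19 needs P13 — none of these are established.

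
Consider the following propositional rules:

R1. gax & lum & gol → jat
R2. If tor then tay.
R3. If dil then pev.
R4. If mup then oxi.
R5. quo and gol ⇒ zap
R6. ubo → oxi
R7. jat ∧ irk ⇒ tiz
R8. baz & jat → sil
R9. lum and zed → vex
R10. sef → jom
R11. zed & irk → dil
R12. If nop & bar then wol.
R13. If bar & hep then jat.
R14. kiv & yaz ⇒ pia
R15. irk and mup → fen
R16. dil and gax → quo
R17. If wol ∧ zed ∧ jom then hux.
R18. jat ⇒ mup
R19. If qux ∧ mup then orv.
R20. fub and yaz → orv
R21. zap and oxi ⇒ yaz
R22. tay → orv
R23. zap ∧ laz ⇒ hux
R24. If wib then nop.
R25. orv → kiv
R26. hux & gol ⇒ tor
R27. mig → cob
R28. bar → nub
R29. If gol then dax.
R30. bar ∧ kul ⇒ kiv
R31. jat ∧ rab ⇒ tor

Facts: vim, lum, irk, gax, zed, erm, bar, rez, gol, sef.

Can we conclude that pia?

No

Forward chaining from the given facts derives: jat, tiz, vex, jom, dil, quo, mup, nub, dax, pev, oxi, zap, fen, yaz.
The only rule concluding pia is R14, which needs kiv; that is never established.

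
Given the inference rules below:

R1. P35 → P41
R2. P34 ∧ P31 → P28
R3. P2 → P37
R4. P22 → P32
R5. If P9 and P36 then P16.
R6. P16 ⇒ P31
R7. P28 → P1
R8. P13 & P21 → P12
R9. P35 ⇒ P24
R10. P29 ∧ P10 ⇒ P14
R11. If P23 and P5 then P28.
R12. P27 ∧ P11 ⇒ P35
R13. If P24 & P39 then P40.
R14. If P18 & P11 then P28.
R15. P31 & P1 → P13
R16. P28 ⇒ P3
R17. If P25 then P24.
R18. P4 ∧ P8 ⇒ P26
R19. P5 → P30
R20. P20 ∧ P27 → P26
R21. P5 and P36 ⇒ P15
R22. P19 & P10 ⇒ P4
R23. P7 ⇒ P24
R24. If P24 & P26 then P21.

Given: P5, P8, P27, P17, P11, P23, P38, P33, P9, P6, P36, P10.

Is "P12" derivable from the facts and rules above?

Forward chaining from the given facts derives: P16, P31, P28, P35, P3, P30, P15, P41, P1, P24, P13.
The only rule concluding P12 is R8, which needs P21; that is never established.

No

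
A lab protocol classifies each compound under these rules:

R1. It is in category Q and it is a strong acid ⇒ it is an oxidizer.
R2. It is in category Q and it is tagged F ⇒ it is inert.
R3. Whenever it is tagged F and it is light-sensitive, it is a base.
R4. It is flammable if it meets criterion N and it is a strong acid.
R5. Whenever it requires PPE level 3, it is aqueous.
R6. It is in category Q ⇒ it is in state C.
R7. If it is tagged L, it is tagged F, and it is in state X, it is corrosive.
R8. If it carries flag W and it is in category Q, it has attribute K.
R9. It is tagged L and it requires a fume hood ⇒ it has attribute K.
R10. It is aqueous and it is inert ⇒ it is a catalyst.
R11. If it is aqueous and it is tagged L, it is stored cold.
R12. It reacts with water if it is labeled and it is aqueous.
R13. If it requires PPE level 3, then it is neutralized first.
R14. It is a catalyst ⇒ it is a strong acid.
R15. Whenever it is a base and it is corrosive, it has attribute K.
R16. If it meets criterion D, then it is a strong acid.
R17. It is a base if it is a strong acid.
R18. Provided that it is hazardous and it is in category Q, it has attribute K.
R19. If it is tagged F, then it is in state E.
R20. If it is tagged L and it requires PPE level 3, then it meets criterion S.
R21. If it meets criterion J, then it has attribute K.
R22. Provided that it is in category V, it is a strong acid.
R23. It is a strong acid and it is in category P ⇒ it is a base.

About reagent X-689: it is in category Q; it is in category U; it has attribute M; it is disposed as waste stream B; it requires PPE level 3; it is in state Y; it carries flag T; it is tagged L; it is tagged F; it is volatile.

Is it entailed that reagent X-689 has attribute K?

Forward chaining from the given facts derives: is inert, is aqueous, is in state C, is a catalyst, is stored cold, is neutralized first, is a strong acid, is a base, is in state E, meets criterion S, is an oxidizer.
Rules concluding "it has attribute K": R8 needs "it carries flag W"; R9 needs "it requires a fume hood"; R15 needs "it is corrosive"; R18 needs "it is hazardous"; R21 needs "it meets criterion J" — none of these are established.

No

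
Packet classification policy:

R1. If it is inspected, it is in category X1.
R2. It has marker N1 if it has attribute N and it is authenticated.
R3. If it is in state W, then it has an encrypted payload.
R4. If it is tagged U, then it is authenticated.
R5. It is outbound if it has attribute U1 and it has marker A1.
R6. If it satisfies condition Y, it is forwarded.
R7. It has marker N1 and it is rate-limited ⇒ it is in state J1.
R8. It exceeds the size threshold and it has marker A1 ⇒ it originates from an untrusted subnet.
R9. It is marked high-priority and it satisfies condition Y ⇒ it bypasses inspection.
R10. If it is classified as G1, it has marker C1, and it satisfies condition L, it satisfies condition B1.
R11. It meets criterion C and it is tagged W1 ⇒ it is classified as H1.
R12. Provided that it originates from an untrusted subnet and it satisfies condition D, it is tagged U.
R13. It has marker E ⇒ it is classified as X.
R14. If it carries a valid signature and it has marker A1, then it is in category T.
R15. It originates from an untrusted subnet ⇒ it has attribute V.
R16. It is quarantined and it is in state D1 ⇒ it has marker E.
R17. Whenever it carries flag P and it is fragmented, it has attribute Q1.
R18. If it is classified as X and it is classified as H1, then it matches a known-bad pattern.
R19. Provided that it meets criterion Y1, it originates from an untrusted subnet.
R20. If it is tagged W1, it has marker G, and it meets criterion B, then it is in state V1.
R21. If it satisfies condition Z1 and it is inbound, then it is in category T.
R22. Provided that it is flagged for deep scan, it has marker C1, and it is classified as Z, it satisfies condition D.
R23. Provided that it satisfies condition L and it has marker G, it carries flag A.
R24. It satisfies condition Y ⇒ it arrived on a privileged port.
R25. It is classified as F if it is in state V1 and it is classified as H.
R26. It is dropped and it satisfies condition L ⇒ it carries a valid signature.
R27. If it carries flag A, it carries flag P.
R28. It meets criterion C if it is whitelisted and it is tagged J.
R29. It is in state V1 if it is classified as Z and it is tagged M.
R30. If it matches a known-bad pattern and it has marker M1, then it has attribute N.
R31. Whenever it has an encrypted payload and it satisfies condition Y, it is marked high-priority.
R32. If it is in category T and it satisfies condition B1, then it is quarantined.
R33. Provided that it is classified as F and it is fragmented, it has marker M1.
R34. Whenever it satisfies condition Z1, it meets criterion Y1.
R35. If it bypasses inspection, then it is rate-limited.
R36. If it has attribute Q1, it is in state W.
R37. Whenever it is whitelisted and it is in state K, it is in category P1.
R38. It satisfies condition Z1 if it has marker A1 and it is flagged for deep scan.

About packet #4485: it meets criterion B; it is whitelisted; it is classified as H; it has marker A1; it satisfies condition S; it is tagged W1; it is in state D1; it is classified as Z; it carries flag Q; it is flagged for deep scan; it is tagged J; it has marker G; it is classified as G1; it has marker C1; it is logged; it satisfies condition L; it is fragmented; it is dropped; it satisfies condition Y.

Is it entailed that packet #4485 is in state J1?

Yes

By R10 (it is classified as G1, it has marker C1, it satisfies condition L): it satisfies condition B1.
By R20 (it is tagged W1, it has marker G, it meets criterion B): it is in state V1.
By R22 (it is flagged for deep scan, it has marker C1, it is classified as Z): it satisfies condition D.
By R23 (it satisfies condition L, it has marker G): it carries flag A.
By R25 (it is in state V1, it is classified as H): it is classified as F.
By R26 (it is dropped, it satisfies condition L): it carries a valid signature.
By R27 (it carries flag A): it carries flag P.
By R28 (it is whitelisted, it is tagged J): it meets criterion C.
By R33 (it is classified as F, it is fragmented): it has marker M1.
By R38 (it has marker A1, it is flagged for deep scan): it satisfies condition Z1.
By R11 (it meets criterion C, it is tagged W1): it is classified as H1.
By R14 (it carries a valid signature, it has marker A1): it is in category T.
By R17 (it carries flag P, it is fragmented): it has attribute Q1.
By R32 (it is in category T, it satisfies condition B1): it is quarantined.
By R34 (it satisfies condition Z1): it meets criterion Y1.
By R36 (it has attribute Q1): it is in state W.
By R3 (it is in state W): it has an encrypted payload.
By R16 (it is quarantined, it is in state D1): it has marker E.
By R19 (it meets criterion Y1): it originates from an untrusted subnet.
By R31 (it has an encrypted payload, it satisfies condition Y): it is marked high-priority.
By R9 (it is marked high-priority, it satisfies condition Y): it bypasses inspection.
By R12 (it originates from an untrusted subnet, it satisfies condition D): it is tagged U.
By R13 (it has marker E): it is classified as X.
By R18 (it is classified as X, it is classified as H1): it matches a known-bad pattern.
By R30 (it matches a known-bad pattern, it has marker M1): it has attribute N.
By R35 (it bypasses inspection): it is rate-limited.
By R4 (it is tagged U): it is authenticated.
By R2 (it has attribute N, it is authenticated): it has marker N1.
By R7 (it has marker N1, it is rate-limited): it is in state J1.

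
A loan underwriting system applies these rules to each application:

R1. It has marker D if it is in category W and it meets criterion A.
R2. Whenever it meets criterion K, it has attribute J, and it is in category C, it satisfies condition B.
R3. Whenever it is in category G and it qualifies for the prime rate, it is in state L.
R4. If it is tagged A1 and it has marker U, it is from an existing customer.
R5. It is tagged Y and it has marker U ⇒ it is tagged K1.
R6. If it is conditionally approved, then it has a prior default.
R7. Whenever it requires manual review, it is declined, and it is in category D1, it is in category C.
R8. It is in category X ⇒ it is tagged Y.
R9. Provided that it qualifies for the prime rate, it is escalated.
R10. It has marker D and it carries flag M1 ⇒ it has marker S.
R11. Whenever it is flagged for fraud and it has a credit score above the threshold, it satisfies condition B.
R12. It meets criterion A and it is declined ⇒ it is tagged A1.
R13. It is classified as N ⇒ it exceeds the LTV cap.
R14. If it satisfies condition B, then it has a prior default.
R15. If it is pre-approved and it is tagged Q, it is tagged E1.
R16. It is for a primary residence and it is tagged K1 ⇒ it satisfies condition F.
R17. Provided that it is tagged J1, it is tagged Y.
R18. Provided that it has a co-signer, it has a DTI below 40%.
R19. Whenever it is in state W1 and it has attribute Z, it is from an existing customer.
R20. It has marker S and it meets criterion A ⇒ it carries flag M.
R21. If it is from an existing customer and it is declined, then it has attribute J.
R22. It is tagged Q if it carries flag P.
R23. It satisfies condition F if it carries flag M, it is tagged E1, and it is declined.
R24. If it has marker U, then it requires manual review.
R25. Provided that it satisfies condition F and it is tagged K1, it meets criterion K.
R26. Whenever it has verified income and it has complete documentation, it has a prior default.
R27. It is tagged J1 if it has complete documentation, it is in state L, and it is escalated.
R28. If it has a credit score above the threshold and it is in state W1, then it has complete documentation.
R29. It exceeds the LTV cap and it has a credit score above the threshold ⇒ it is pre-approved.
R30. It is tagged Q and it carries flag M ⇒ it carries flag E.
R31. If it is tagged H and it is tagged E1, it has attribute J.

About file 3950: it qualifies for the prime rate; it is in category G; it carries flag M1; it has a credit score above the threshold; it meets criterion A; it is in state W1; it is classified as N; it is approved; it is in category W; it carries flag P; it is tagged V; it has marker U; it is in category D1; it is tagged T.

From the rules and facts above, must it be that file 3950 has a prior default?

No

Forward chaining from the given facts derives: has marker D, is in state L, is escalated, has marker S, exceeds the LTV cap, carries flag M, is tagged Q, requires manual review, has complete documentation, is pre-approved, carries flag E, is tagged E1, is tagged J1, is tagged Y, is tagged K1.
Rules concluding "it has a prior default": R6 needs "it is conditionally approved"; R14 needs "it satisfies condition B"; R26 needs "it has verified income" — none of these are established.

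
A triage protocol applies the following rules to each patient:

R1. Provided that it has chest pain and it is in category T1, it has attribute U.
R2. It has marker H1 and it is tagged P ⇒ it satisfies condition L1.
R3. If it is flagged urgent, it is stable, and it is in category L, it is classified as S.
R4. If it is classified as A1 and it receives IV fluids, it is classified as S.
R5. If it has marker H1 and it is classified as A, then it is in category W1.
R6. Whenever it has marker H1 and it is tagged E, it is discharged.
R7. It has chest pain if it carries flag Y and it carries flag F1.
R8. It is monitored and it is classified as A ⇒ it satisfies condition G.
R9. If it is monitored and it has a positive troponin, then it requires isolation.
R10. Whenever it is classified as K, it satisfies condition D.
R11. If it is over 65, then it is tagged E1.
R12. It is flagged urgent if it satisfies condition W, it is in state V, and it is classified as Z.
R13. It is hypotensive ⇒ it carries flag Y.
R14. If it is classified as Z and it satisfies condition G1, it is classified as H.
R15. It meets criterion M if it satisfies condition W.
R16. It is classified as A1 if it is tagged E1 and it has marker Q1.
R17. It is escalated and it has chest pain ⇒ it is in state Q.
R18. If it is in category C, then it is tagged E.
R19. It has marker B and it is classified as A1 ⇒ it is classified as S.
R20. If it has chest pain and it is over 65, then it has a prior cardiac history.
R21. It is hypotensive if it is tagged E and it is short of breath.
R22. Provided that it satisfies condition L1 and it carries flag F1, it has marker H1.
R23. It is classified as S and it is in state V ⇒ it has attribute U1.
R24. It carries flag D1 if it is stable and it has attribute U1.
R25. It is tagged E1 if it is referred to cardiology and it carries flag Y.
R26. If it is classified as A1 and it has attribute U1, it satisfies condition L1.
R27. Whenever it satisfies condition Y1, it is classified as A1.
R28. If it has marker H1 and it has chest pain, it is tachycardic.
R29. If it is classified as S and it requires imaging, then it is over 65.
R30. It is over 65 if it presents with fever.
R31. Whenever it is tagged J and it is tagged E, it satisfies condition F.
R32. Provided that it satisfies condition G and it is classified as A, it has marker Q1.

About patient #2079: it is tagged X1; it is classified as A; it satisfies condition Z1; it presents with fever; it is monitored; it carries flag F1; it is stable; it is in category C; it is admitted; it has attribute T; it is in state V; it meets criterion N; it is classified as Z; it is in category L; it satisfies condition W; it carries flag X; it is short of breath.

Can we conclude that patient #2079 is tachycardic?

Yes

By R8 (it is monitored, it is classified as A): it satisfies condition G.
By R12 (it satisfies condition W, it is in state V, it is classified as Z): it is flagged urgent.
By R18 (it is in category C): it is tagged E.
By R21 (it is tagged E, it is short of breath): it is hypotensive.
By R30 (it presents with fever): it is over 65.
By R32 (it satisfies condition G, it is classified as A): it has marker Q1.
By R3 (it is flagged urgent, it is stable, it is in category L): it is classified as S.
By R11 (it is over 65): it is tagged E1.
By R13 (it is hypotensive): it carries flag Y.
By R16 (it is tagged E1, it has marker Q1): it is classified as A1.
By R23 (it is classified as S, it is in state V): it has attribute U1.
By R26 (it is classified as A1, it has attribute U1): it satisfies condition L1.
By R7 (it carries flag Y, it carries flag F1): it has chest pain.
By R22 (it satisfies condition L1, it carries flag F1): it has marker H1.
By R28 (it has marker H1, it has chest pain): it is tachycardic.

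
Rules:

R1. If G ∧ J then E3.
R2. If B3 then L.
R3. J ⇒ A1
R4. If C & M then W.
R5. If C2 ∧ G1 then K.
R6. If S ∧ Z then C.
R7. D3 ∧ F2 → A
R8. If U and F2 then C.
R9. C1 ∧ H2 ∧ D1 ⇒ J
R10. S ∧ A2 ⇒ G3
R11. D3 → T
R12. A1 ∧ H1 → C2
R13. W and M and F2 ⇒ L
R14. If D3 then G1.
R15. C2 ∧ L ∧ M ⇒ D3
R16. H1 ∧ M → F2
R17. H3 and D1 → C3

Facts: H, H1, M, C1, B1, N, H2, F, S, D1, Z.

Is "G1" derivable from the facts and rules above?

Yes

C  (by R6: S, Z)
J  (by R9: C1, H2, D1)
F2  (by R16: H1, M)
A1  (by R3: J)
W  (by R4: C, M)
C2  (by R12: A1, H1)
L  (by R13: W, M, F2)
D3  (by R15: C2, L, M)
G1  (by R14: D3)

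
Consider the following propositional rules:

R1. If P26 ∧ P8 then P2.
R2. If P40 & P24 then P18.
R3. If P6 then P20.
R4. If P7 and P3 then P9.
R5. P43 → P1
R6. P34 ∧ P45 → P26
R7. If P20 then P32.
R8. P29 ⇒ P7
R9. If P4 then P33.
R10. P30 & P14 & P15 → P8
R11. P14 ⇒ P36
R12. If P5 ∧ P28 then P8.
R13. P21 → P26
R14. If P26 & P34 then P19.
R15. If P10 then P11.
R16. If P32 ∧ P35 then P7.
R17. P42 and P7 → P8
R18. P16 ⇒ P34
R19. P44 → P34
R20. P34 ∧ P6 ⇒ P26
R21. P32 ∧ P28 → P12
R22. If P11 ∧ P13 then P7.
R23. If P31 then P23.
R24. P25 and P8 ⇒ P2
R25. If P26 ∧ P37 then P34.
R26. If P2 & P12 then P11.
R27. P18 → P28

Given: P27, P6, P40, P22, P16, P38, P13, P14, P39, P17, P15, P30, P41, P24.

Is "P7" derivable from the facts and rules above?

Yes

P18  (by R2: P40, P24)
P20  (by R3: P6)
P32  (by R7: P20)
P8  (by R10: P30, P14, P15)
P34  (by R18: P16)
P26  (by R20: P34, P6)
P28  (by R27: P18)
P2  (by R1: P26, P8)
P12  (by R21: P32, P28)
P11  (by R26: P2, P12)
P7  (by R22: P11, P13)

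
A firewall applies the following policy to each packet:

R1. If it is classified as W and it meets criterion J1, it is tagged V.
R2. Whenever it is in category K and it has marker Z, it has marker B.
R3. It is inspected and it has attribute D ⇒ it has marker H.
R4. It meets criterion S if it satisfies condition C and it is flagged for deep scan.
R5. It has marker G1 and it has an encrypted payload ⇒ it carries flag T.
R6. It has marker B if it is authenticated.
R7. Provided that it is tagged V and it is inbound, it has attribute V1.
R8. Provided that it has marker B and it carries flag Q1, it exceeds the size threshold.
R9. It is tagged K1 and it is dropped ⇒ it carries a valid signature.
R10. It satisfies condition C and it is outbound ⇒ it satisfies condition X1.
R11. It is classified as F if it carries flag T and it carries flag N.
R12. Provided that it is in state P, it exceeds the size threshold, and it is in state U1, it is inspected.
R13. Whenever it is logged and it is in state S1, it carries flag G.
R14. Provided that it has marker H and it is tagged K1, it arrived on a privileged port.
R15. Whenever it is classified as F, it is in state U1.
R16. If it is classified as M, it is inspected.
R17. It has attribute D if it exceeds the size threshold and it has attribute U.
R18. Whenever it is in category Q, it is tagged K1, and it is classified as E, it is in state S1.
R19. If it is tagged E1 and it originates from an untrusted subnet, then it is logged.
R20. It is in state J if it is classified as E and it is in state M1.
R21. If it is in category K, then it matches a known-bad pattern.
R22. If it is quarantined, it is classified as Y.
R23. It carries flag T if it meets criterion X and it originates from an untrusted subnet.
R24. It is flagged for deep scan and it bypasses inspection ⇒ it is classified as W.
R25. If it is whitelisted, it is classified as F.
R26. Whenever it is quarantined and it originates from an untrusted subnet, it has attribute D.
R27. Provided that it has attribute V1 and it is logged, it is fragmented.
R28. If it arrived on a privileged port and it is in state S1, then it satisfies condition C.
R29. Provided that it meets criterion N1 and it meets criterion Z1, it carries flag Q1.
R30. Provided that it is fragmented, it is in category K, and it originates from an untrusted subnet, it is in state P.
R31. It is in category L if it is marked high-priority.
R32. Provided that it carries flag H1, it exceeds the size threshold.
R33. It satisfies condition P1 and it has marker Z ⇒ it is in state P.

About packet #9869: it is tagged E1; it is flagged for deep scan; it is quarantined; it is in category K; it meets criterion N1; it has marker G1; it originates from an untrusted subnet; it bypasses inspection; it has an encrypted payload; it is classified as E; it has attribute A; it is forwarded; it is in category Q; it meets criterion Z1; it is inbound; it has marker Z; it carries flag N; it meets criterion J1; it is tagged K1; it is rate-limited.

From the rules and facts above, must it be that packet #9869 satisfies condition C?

Yes

By R2 (it is in category K, it has marker Z): it has marker B.
By R5 (it has marker G1, it has an encrypted payload): it carries flag T.
By R11 (it carries flag T, it carries flag N): it is classified as F.
By R15 (it is classified as F): it is in state U1.
By R18 (it is in category Q, it is tagged K1, it is classified as E): it is in state S1.
By R19 (it is tagged E1, it originates from an untrusted subnet): it is logged.
By R24 (it is flagged for deep scan, it bypasses inspection): it is classified as W.
By R26 (it is quarantined, it originates from an untrusted subnet): it has attribute D.
By R29 (it meets criterion N1, it meets criterion Z1): it carries flag Q1.
By R1 (it is classified as W, it meets criterion J1): it is tagged V.
By R7 (it is tagged V, it is inbound): it has attribute V1.
By R8 (it has marker B, it carries flag Q1): it exceeds the size threshold.
By R27 (it has attribute V1, it is logged): it is fragmented.
By R30 (it is fragmented, it is in category K, it originates from an untrusted subnet): it is in state P.
By R12 (it is in state P, it exceeds the size threshold, it is in state U1): it is inspected.
By R3 (it is inspected, it has attribute D): it has marker H.
By R14 (it has marker H, it is tagged K1): it arrived on a privileged port.
By R28 (it arrived on a privileged port, it is in state S1): it satisfies condition C.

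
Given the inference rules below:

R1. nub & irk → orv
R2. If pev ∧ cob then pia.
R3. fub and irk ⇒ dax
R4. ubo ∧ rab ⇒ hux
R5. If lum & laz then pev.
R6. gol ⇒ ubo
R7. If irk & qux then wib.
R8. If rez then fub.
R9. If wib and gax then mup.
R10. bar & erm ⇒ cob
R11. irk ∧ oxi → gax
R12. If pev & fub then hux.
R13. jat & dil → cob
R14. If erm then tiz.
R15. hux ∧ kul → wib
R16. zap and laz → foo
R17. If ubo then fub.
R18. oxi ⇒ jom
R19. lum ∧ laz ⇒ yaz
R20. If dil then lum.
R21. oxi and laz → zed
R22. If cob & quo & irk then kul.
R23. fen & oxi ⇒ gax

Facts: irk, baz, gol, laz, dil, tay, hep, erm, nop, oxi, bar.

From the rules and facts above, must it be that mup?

Forward chaining from the given facts derives: ubo, cob, gax, tiz, fub, jom, lum, zed, dax, pev, hux, yaz, pia.
The only rule concluding mup is R9, which needs wib; that is never established.

No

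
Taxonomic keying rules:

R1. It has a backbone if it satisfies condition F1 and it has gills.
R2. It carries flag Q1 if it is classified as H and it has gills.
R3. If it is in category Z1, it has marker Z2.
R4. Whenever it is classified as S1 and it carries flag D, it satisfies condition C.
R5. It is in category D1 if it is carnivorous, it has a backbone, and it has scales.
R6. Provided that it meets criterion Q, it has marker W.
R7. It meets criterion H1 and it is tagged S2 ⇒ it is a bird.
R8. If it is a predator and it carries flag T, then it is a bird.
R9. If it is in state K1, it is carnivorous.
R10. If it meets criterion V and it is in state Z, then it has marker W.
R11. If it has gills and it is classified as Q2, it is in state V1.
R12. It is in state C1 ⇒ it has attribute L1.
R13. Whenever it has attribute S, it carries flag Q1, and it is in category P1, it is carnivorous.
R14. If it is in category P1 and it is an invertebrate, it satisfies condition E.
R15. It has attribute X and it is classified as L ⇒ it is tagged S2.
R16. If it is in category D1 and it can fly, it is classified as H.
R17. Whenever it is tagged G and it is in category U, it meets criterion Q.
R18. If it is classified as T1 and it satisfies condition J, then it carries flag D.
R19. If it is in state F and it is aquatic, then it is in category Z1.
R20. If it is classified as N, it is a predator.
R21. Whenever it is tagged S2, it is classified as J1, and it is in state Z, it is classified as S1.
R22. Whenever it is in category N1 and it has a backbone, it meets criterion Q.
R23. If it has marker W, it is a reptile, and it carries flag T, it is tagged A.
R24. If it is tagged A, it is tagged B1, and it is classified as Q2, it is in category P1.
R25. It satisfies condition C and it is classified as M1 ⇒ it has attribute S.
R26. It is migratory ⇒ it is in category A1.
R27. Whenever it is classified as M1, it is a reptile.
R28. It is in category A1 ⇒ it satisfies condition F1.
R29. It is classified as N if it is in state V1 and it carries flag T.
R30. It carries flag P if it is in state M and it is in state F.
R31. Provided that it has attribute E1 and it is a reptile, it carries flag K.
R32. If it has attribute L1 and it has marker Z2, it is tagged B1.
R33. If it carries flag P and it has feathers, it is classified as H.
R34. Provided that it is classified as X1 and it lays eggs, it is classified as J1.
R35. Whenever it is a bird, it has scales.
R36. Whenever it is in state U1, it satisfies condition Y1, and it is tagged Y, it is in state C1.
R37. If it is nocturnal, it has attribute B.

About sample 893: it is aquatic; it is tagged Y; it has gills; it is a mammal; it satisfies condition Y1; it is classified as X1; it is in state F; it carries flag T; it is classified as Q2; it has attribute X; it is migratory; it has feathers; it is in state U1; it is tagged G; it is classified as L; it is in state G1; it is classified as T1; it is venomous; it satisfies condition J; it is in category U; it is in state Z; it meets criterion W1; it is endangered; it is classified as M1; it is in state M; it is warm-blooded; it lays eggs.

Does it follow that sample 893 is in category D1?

By R11 (it has gills, it is classified as Q2): it is in state V1.
By R15 (it has attribute X, it is classified as L): it is tagged S2.
By R17 (it is tagged G, it is in category U): it meets criterion Q.
By R18 (it is classified as T1, it satisfies condition J): it carries flag D.
By R19 (it is in state F, it is aquatic): it is in category Z1.
By R26 (it is migratory): it is in category A1.
By R27 (it is classified as M1): it is a reptile.
By R28 (it is in category A1): it satisfies condition F1.
By R29 (it is in state V1, it carries flag T): it is classified as N.
By R30 (it is in state M, it is in state F): it carries flag P.
By R33 (it carries flag P, it has feathers): it is classified as H.
By R34 (it is classified as X1, it lays eggs): it is classified as J1.
By R36 (it is in state U1, it satisfies condition Y1, it is tagged Y): it is in state C1.
By R1 (it satisfies condition F1, it has gills): it has a backbone.
By R2 (it is classified as H, it has gills): it carries flag Q1.
By R3 (it is in category Z1): it has marker Z2.
By R6 (it meets criterion Q): it has marker W.
By R12 (it is in state C1): it has attribute L1.
By R20 (it is classified as N): it is a predator.
By R21 (it is tagged S2, it is classified as J1, it is in state Z): it is classified as S1.
By R23 (it has marker W, it is a reptile, it carries flag T): it is tagged A.
By R32 (it has attribute L1, it has marker Z2): it is tagged B1.
By R4 (it is classified as S1, it carries flag D): it satisfies condition C.
By R8 (it is a predator, it carries flag T): it is a bird.
By R24 (it is tagged A, it is tagged B1, it is classified as Q2): it is in category P1.
By R25 (it satisfies condition C, it is classified as M1): it has attribute S.
By R35 (it is a bird): it has scales.
By R13 (it has attribute S, it carries flag Q1, it is in category P1): it is carnivorous.
By R5 (it is carnivorous, it has a backbone, it has scales): it is in category D1.

Yes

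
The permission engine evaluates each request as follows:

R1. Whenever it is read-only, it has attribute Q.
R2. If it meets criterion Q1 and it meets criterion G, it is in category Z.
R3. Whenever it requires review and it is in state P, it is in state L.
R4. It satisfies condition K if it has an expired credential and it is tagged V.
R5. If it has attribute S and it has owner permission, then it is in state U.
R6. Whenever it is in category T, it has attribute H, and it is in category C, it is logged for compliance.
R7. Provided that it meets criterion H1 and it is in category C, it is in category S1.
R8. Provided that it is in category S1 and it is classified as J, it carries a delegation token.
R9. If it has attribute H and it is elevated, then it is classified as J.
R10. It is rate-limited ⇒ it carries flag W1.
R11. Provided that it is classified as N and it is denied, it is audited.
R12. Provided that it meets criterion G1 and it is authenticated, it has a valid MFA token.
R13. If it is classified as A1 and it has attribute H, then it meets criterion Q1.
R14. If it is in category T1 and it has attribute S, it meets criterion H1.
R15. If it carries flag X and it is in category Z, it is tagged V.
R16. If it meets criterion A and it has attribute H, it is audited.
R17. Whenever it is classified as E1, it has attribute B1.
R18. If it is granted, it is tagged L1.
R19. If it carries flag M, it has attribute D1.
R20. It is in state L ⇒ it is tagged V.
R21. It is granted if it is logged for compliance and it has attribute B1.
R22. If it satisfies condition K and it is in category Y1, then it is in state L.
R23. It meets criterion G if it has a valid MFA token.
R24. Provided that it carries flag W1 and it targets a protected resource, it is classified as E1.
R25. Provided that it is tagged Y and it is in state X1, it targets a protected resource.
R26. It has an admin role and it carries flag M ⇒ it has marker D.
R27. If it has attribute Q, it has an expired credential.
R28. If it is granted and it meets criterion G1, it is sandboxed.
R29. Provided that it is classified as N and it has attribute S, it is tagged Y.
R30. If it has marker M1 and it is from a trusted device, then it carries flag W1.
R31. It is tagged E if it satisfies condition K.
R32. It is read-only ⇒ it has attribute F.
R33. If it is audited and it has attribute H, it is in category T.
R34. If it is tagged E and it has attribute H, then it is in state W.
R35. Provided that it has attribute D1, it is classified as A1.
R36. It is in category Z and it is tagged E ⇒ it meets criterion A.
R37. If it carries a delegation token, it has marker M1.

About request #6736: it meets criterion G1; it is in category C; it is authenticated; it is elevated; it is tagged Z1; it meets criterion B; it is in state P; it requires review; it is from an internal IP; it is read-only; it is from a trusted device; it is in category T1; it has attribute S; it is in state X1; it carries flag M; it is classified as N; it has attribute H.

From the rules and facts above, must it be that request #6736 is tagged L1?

Yes

By R1 (it is read-only): it has attribute Q.
By R3 (it requires review, it is in state P): it is in state L.
By R9 (it has attribute H, it is elevated): it is classified as J.
By R12 (it meets criterion G1, it is authenticated): it has a valid MFA token.
By R14 (it is in category T1, it has attribute S): it meets criterion H1.
By R19 (it carries flag M): it has attribute D1.
By R20 (it is in state L): it is tagged V.
By R23 (it has a valid MFA token): it meets criterion G.
By R27 (it has attribute Q): it has an expired credential.
By R29 (it is classified as N, it has attribute S): it is tagged Y.
By R35 (it has attribute D1): it is classified as A1.
By R4 (it has an expired credential, it is tagged V): it satisfies condition K.
By R7 (it meets criterion H1, it is in category C): it is in category S1.
By R8 (it is in category S1, it is classified as J): it carries a delegation token.
By R13 (it is classified as A1, it has attribute H): it meets criterion Q1.
By R25 (it is tagged Y, it is in state X1): it targets a protected resource.
By R31 (it satisfies condition K): it is tagged E.
By R37 (it carries a delegation token): it has marker M1.
By R2 (it meets criterion Q1, it meets criterion G): it is in category Z.
By R30 (it has marker M1, it is from a trusted device): it carries flag W1.
By R36 (it is in category Z, it is tagged E): it meets criterion A.
By R16 (it meets criterion A, it has attribute H): it is audited.
By R24 (it carries flag W1, it targets a protected resource): it is classified as E1.
By R33 (it is audited, it has attribute H): it is in category T.
By R6 (it is in category T, it has attribute H, it is in category C): it is logged for compliance.
By R17 (it is classified as E1): it has attribute B1.
By R21 (it is logged for compliance, it has attribute B1): it is granted.
By R18 (it is granted): it is tagged L1.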